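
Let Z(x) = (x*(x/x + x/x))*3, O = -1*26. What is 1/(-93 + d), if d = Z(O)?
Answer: -1/249 ≈ -0.0040161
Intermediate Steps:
O = -26
Z(x) = 6*x (Z(x) = (x*(1 + 1))*3 = (x*2)*3 = (2*x)*3 = 6*x)
d = -156 (d = 6*(-26) = -156)
1/(-93 + d) = 1/(-93 - 156) = 1/(-249) = -1/249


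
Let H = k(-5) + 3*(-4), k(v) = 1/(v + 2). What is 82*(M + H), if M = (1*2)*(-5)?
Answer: -5494/3 ≈ -1831.3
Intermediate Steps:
k(v) = 1/(2 + v)
M = -10 (M = 2*(-5) = -10)
H = -37/3 (H = 1/(2 - 5) + 3*(-4) = 1/(-3) - 12 = -⅓ - 12 = -37/3 ≈ -12.333)
82*(M + H) = 82*(-10 - 37/3) = 82*(-67/3) = -5494/3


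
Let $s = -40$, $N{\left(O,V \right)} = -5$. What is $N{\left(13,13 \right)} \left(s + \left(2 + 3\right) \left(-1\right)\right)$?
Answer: $225$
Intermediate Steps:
$N{\left(13,13 \right)} \left(s + \left(2 + 3\right) \left(-1\right)\right) = - 5 \left(-40 + \left(2 + 3\right) \left(-1\right)\right) = - 5 \left(-40 + 5 \left(-1\right)\right) = - 5 \left(-40 - 5\right) = \left(-5\right) \left(-45\right) = 225$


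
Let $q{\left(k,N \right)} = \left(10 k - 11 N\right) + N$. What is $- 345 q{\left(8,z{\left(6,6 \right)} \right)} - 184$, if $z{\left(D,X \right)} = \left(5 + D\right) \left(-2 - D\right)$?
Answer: $-331384$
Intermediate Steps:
$z{\left(D,X \right)} = \left(-2 - D\right) \left(5 + D\right)$
$q{\left(k,N \right)} = - 10 N + 10 k$ ($q{\left(k,N \right)} = \left(- 11 N + 10 k\right) + N = - 10 N + 10 k$)
$- 345 q{\left(8,z{\left(6,6 \right)} \right)} - 184 = - 345 \left(- 10 \left(-10 - 6^{2} - 42\right) + 10 \cdot 8\right) - 184 = - 345 \left(- 10 \left(-10 - 36 - 42\right) + 80\right) - 184 = - 345 \left(\left(-10\right) \left(-88\right) + 80\right) - 184 = - 345 \left(880 + 80\right) - 184 = \left(-345\right) 960 - 184 = -331200 - 184 = -331384$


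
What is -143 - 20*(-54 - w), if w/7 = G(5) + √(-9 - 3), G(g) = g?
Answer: 1637 + 280*I*√3 ≈ 1637.0 + 484.97*I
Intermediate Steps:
w = 35 + 14*I*√3 (w = 7*(5 + √(-9 - 3)) = 7*(5 + √(-12)) = 7*(5 + 2*I*√3) = 35 + 14*I*√3 ≈ 35.0 + 24.249*I)
-143 - 20*(-54 - w) = -143 - 20*(-54 - (35 + 14*I*√3)) = -143 - 20*(-54 + (-35 - 14*I*√3)) = -143 - 20*(-89 - 14*I*√3) = -143 + (1780 + 280*I*√3) = 1637 + 280*I*√3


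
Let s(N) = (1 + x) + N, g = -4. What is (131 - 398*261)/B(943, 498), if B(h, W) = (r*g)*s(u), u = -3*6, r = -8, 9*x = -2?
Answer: 933723/4960 ≈ 188.25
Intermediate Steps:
x = -2/9 (x = (⅑)*(-2) = -2/9 ≈ -0.22222)
u = -18
s(N) = 7/9 + N (s(N) = (1 - 2/9) + N = 7/9 + N)
B(h, W) = -4960/9 (B(h, W) = (-8*(-4))*(7/9 - 18) = 32*(-155/9) = -4960/9)
(131 - 398*261)/B(943, 498) = (131 - 398*261)/(-4960/9) = (131 - 103878)*(-9/4960) = -103747*(-9/4960) = 933723/4960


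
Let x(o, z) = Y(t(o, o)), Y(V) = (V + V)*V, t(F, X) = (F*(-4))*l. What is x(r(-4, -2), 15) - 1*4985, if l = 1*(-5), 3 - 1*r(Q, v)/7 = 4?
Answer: 34215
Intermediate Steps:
r(Q, v) = -7 (r(Q, v) = 21 - 7*4 = 21 - 28 = -7)
l = -5
t(F, X) = 20*F (t(F, X) = (F*(-4))*(-5) = -4*F*(-5) = 20*F)
Y(V) = 2*V² (Y(V) = (2*V)*V = 2*V²)
x(o, z) = 800*o² (x(o, z) = 2*(20*o)² = 2*(400*o²) = 800*o²)
x(r(-4, -2), 15) - 1*4985 = 800*(-7)² - 1*4985 = 800*49 - 4985 = 39200 - 4985 = 34215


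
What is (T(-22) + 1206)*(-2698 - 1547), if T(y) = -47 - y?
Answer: -5013345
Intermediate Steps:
(T(-22) + 1206)*(-2698 - 1547) = ((-47 - 1*(-22)) + 1206)*(-2698 - 1547) = ((-47 + 22) + 1206)*(-4245) = (-25 + 1206)*(-4245) = 1181*(-4245) = -5013345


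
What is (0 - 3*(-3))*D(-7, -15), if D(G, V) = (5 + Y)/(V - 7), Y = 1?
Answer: -27/11 ≈ -2.4545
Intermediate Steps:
D(G, V) = 6/(-7 + V) (D(G, V) = (5 + 1)/(V - 7) = 6/(-7 + V))
(0 - 3*(-3))*D(-7, -15) = (0 - 3*(-3))*(6/(-7 - 15)) = (0 + 9)*(6/(-22)) = 9*(6*(-1/22)) = 9*(-3/11) = -27/11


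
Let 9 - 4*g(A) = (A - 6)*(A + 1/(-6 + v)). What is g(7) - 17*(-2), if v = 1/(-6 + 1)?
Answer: 4283/124 ≈ 34.540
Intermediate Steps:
v = -⅕ (v = 1/(-5) = -⅕ ≈ -0.20000)
g(A) = 9/4 - (-6 + A)*(-5/31 + A)/4 (g(A) = 9/4 - (A - 6)*(A + 1/(-6 - ⅕))/4 = 9/4 - (-6 + A)*(A + 1/(-31/5))/4 = 9/4 - (-6 + A)*(A - 5/31)/4 = 9/4 - (-6 + A)*(-5/31 + A)/4)
g(7) - 17*(-2) = (249/124 - ¼*7² + (191/124)*7) - 17*(-2) = (249/124 - ¼*49 + 1337/124) + 34 = (249/124 - 49/4 + 1337/124) + 34 = 67/124 + 34 = 4283/124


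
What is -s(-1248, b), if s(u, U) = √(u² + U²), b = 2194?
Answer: -2*√1592785 ≈ -2524.1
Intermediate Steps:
s(u, U) = √(U² + u²)
-s(-1248, b) = -√(2194² + (-1248)²) = -√(4813636 + 1557504) = -√6371140 = -2*√1592785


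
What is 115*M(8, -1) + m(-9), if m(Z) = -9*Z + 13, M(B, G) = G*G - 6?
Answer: -481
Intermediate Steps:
M(B, G) = -6 + G**2 (M(B, G) = G**2 - 6 = -6 + G**2)
m(Z) = 13 - 9*Z
115*M(8, -1) + m(-9) = 115*(-6 + (-1)**2) + (13 - 9*(-9)) = 115*(-6 + 1) + (13 + 81) = 115*(-5) + 94 = -575 + 94 = -481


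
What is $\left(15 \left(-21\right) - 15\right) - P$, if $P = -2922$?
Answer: $2592$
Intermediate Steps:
$\left(15 \left(-21\right) - 15\right) - P = \left(15 \left(-21\right) - 15\right) - -2922 = \left(-315 - 15\right) + 2922 = -330 + 2922 = 2592$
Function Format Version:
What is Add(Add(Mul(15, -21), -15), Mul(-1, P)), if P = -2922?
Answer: 2592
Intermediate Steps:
Add(Add(Mul(15, -21), -15), Mul(-1, P)) = Add(Add(Mul(15, -21), -15), Mul(-1, -2922)) = Add(Add(-315, -15), 2922) = Add(-330, 2922) = 2592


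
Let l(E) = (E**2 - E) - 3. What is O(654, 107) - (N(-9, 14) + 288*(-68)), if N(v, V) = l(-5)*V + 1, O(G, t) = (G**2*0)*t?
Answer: 19205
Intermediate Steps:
l(E) = -3 + E**2 - E
O(G, t) = 0 (O(G, t) = 0*t = 0)
N(v, V) = 1 + 27*V (N(v, V) = (-3 + (-5)**2 - 1*(-5))*V + 1 = (-3 + 25 + 5)*V + 1 = 27*V + 1 = 1 + 27*V)
O(654, 107) - (N(-9, 14) + 288*(-68)) = 0 - ((1 + 27*14) + 288*(-68)) = 0 - ((1 + 378) - 19584) = 0 - (379 - 19584) = 0 - 1*(-19205) = 0 + 19205 = 19205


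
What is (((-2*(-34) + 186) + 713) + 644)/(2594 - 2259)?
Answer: 1611/335 ≈ 4.8090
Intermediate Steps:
(((-2*(-34) + 186) + 713) + 644)/(2594 - 2259) = (((68 + 186) + 713) + 644)/335 = ((254 + 713) + 644)*(1/335) = (967 + 644)*(1/335) = 1611*(1/335) = 1611/335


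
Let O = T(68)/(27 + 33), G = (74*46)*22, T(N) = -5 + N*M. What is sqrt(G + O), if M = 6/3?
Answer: sqrt(67401165)/30 ≈ 273.66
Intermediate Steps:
M = 2 (M = 6*(1/3) = 2)
T(N) = -5 + 2*N (T(N) = -5 + N*2 = -5 + 2*N)
G = 74888 (G = 3404*22 = 74888)
O = 131/60 (O = (-5 + 2*68)/(27 + 33) = (-5 + 136)/60 = (1/60)*131 = 131/60 ≈ 2.1833)
sqrt(G + O) = sqrt(74888 + 131/60) = sqrt(4493411/60) = sqrt(67401165)/30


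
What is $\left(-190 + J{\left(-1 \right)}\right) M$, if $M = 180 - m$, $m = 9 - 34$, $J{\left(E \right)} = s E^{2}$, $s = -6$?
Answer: $-40180$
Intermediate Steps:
$J{\left(E \right)} = - 6 E^{2}$
$m = -25$
$M = 205$ ($M = 180 - -25 = 180 + 25 = 205$)
$\left(-190 + J{\left(-1 \right)}\right) M = \left(-190 - 6 \left(-1\right)^{2}\right) 205 = \left(-190 - 6\right) 205 = \left(-196\right) 205 = -40180$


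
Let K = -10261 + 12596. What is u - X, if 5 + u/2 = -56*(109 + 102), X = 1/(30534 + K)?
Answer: -777088899/32869 ≈ -23642.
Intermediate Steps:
K = 2335
X = 1/32869 (X = 1/(30534 + 2335) = 1/32869 ≈ 3.0424e-5)
u = -23642 (u = -10 + 2*(-56*(109 + 102)) = -10 + 2*(-56*211) = -10 + 2*(-1*11816) = -10 + 2*(-11816) = -10 - 23632 = -23642)
u - X = -23642 - 1*1/32869 = -23642 - 1/32869 = -777088899/32869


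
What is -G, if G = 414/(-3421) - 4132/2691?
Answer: 15249646/9205911 ≈ 1.6565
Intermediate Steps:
G = -15249646/9205911 (G = 414*(-1/3421) - 4132*1/2691 = -414/3421 - 4132/2691 = -15249646/9205911 ≈ -1.6565)
-G = -1*(-15249646/9205911) = 15249646/9205911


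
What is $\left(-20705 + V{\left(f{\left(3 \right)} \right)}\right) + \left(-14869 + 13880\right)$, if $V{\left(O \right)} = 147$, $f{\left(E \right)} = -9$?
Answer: $-21547$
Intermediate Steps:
$\left(-20705 + V{\left(f{\left(3 \right)} \right)}\right) + \left(-14869 + 13880\right) = \left(-20705 + 147\right) + \left(-14869 + 13880\right) = -20558 - 989 = -21547$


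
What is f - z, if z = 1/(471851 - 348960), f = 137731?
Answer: 16925900320/122891 ≈ 1.3773e+5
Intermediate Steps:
z = 1/122891 ≈ 8.1373e-6
f - z = 137731 - 1*1/122891 = 137731 - 1/122891 = 16925900320/122891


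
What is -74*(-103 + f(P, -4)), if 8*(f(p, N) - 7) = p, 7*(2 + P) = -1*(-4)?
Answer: 99641/14 ≈ 7117.2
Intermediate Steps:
P = -10/7 (P = -2 + (-1*(-4))/7 = -2 + (⅐)*4 = -2 + 4/7 = -10/7 ≈ -1.4286)
f(p, N) = 7 + p/8
-74*(-103 + f(P, -4)) = -74*(-103 + (7 + (⅛)*(-10/7))) = -74*(-103 + (7 - 5/28)) = -74*(-103 + 191/28) = -74*(-2693/28) = 99641/14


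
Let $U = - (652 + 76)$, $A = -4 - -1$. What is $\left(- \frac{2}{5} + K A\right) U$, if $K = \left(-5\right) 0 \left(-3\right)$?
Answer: $\frac{1456}{5} \approx 291.2$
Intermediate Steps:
$K = 0$ ($K = 0 \left(-3\right) = 0$)
$A = -3$ ($A = -4 + 1 = -3$)
$U = -728$ ($U = \left(-1\right) 728 = -728$)
$\left(- \frac{2}{5} + K A\right) U = \left(- \frac{2}{5} + 0 \left(-3\right)\right) \left(-728\right) = \left(\left(-2\right) \frac{1}{5} + 0\right) \left(-728\right) = \left(- \frac{2}{5} + 0\right) \left(-728\right) = \left(- \frac{2}{5}\right) \left(-728\right) = \frac{1456}{5}$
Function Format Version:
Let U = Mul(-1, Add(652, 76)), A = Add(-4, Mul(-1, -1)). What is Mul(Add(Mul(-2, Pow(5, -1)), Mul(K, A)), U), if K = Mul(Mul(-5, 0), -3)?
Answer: Rational(1456, 5) ≈ 291.20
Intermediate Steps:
K = 0 (K = Mul(0, -3) = 0)
A = -3 (A = Add(-4, 1) = -3)
U = -728 (U = Mul(-1, 728) = -728)
Mul(Add(Mul(-2, Pow(5, -1)), Mul(K, A)), U) = Mul(Add(Mul(-2, Pow(5, -1)), Mul(0, -3)), -728) = Mul(Add(Mul(-2, Rational(1, 5)), 0), -728) = Mul(Add(Rational(-2, 5), 0), -728) = Mul(Rational(-2, 5), -728) = Rational(1456, 5)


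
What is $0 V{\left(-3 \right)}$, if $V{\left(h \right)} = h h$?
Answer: $0$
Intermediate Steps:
$V{\left(h \right)} = h^{2}$
$0 V{\left(-3 \right)} = 0 \left(-3\right)^{2} = 0 \cdot 9 = 0$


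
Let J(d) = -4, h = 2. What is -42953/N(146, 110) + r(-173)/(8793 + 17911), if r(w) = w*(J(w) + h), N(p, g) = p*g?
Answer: -142682519/53608280 ≈ -2.6616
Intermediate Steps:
N(p, g) = g*p
r(w) = -2*w (r(w) = w*(-4 + 2) = w*(-2) = -2*w)
-42953/N(146, 110) + r(-173)/(8793 + 17911) = -42953/(110*146) + (-2*(-173))/(8793 + 17911) = -42953/16060 + 346/26704 = -42953*1/16060 + 346*(1/26704) = -42953/16060 + 173/13352 = -142682519/53608280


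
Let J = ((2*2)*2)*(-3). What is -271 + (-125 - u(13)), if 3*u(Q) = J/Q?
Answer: -5140/13 ≈ -395.38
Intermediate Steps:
J = -24 (J = (4*2)*(-3) = 8*(-3) = -24)
u(Q) = -8/Q (u(Q) = (-24/Q)/3 = -8/Q)
-271 + (-125 - u(13)) = -271 + (-125 - (-8)/13) = -271 + (-125 - 1*(-8/13)) = -271 + (-125 + 8/13) = -271 - 1617/13 = -5140/13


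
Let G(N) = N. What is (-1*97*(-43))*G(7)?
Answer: 29197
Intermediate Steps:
(-1*97*(-43))*G(7) = (-1*97*(-43))*7 = -97*(-43)*7 = 4171*7 = 29197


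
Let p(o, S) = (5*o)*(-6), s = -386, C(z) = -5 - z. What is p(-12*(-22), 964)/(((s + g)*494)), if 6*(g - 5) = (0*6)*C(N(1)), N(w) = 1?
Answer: 1320/31369 ≈ 0.042080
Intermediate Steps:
g = 5 (g = 5 + ((0*6)*(-5 - 1*1))/6 = 5 + (0*(-5 - 1))/6 = 5 + (0*(-6))/6 = 5 + (⅙)*0 = 5 + 0 = 5)
p(o, S) = -30*o
p(-12*(-22), 964)/(((s + g)*494)) = (-(-360)*(-22))/(((-386 + 5)*494)) = (-30*264)/((-381*494)) = -7920/(-188214) = -7920*(-1/188214) = 1320/31369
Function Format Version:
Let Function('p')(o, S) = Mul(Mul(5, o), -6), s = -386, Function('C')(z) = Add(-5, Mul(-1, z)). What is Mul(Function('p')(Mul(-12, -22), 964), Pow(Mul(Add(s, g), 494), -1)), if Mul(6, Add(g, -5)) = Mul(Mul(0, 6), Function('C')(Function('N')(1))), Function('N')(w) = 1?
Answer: Rational(1320, 31369) ≈ 0.042080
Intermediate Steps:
g = 5 (g = Add(5, Mul(Rational(1, 6), Mul(Mul(0, 6), Add(-5, Mul(-1, 1))))) = Add(5, Mul(Rational(1, 6), Mul(0, Add(-5, -1)))) = Add(5, Mul(Rational(1, 6), Mul(0, -6))) = Add(5, Mul(Rational(1, 6), 0)) = Add(5, 0) = 5)
Function('p')(o, S) = Mul(-30, o)
Mul(Function('p')(Mul(-12, -22), 964), Pow(Mul(Add(s, g), 494), -1)) = Mul(Mul(-30, Mul(-12, -22)), Pow(Mul(Add(-386, 5), 494), -1)) = Mul(Mul(-30, 264), Pow(Mul(-381, 494), -1)) = Mul(-7920, Pow(-188214, -1)) = Mul(-7920, Rational(-1, 188214)) = Rational(1320, 31369)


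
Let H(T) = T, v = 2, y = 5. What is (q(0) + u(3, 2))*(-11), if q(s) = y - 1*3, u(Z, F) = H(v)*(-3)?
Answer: 44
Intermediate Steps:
u(Z, F) = -6 (u(Z, F) = 2*(-3) = -6)
q(s) = 2 (q(s) = 5 - 1*3 = 5 - 3 = 2)
(q(0) + u(3, 2))*(-11) = (2 - 6)*(-11) = -4*(-11) = 44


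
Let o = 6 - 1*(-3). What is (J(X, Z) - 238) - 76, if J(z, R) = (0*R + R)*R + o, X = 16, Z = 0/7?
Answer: -305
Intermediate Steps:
Z = 0 (Z = 0*(⅐) = 0)
o = 9 (o = 6 + 3 = 9)
J(z, R) = 9 + R² (J(z, R) = (0*R + R)*R + 9 = (0 + R)*R + 9 = R*R + 9 = R² + 9 = 9 + R²)
(J(X, Z) - 238) - 76 = ((9 + 0²) - 238) - 76 = ((9 + 0) - 238) - 76 = (9 - 238) - 76 = -229 - 76 = -305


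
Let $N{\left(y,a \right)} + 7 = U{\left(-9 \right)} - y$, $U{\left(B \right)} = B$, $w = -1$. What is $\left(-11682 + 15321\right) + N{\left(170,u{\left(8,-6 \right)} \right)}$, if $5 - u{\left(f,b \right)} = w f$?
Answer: $3453$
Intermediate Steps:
$u{\left(f,b \right)} = 5 + f$ ($u{\left(f,b \right)} = 5 - - f = 5 + f$)
$N{\left(y,a \right)} = -16 - y$ ($N{\left(y,a \right)} = -7 - \left(9 + y\right) = -16 - y$)
$\left(-11682 + 15321\right) + N{\left(170,u{\left(8,-6 \right)} \right)} = \left(-11682 + 15321\right) - 186 = 3639 - 186 = 3453$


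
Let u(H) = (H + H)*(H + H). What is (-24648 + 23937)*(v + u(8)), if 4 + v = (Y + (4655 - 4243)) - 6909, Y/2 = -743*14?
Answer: 19231839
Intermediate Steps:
Y = -20804 (Y = 2*(-743*14) = 2*(-10402) = -20804)
v = -27305 (v = -4 + ((-20804 + (4655 - 4243)) - 6909) = -4 + ((-20804 + 412) - 6909) = -4 + (-20392 - 6909) = -4 - 27301 = -27305)
u(H) = 4*H² (u(H) = (2*H)*(2*H) = 4*H²)
(-24648 + 23937)*(v + u(8)) = (-24648 + 23937)*(-27305 + 4*8²) = -711*(-27305 + 4*64) = -711*(-27305 + 256) = -711*(-27049) = 19231839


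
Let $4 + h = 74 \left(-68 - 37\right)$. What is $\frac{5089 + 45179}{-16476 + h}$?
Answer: $- \frac{25134}{12125} \approx -2.0729$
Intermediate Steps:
$h = -7774$ ($h = -4 + 74 \left(-68 - 37\right) = -4 + 74 \left(-105\right) = -4 - 7770 = -7774$)
$\frac{5089 + 45179}{-16476 + h} = \frac{5089 + 45179}{-16476 - 7774} = \frac{50268}{-24250} = 50268 \left(- \frac{1}{24250}\right) = - \frac{25134}{12125}$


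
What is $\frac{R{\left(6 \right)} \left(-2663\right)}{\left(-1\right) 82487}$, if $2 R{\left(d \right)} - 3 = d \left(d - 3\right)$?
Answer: $\frac{55923}{164974} \approx 0.33898$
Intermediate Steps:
$R{\left(d \right)} = \frac{3}{2} + \frac{d \left(-3 + d\right)}{2}$ ($R{\left(d \right)} = \frac{3}{2} + \frac{d \left(d - 3\right)}{2} = \frac{3}{2} + \frac{d \left(-3 + d\right)}{2}$)
$\frac{R{\left(6 \right)} \left(-2663\right)}{\left(-1\right) 82487} = \frac{\left(\frac{3}{2} + \frac{6^{2}}{2} - 9\right) \left(-2663\right)}{\left(-1\right) 82487} = \frac{\left(\frac{3}{2} + \frac{1}{2} \cdot 36 - 9\right) \left(-2663\right)}{-82487} = \left(\frac{3}{2} + 18 - 9\right) \left(-2663\right) \left(- \frac{1}{82487}\right) = \frac{21}{2} \left(-2663\right) \left(- \frac{1}{82487}\right) = \left(- \frac{55923}{2}\right) \left(- \frac{1}{82487}\right) = \frac{55923}{164974}$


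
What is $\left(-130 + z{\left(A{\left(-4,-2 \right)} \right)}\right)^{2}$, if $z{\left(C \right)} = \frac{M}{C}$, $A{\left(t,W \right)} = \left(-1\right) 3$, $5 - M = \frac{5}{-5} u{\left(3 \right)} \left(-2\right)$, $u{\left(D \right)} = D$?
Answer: $\frac{151321}{9} \approx 16813.0$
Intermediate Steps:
$M = -1$ ($M = 5 - \frac{5}{-5} \cdot 3 \left(-2\right) = 5 - 5 \left(- \frac{1}{5}\right) 3 \left(-2\right) = 5 - \left(-1\right) 3 \left(-2\right) = 5 - \left(-3\right) \left(-2\right) = 5 - 6 = -1$)
$A{\left(t,W \right)} = -3$
$z{\left(C \right)} = - \frac{1}{C}$
$\left(-130 + z{\left(A{\left(-4,-2 \right)} \right)}\right)^{2} = \left(-130 - \frac{1}{-3}\right)^{2} = \left(-130 - - \frac{1}{3}\right)^{2} = \left(-130 + \frac{1}{3}\right)^{2} = \left(- \frac{389}{3}\right)^{2} = \frac{151321}{9}$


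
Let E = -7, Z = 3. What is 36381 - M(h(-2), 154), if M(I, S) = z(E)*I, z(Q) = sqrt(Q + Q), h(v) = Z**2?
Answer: 36381 - 9*I*sqrt(14) ≈ 36381.0 - 33.675*I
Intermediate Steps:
h(v) = 9 (h(v) = 3**2 = 9)
z(Q) = sqrt(2)*sqrt(Q) (z(Q) = sqrt(2*Q) = sqrt(2)*sqrt(Q))
M(I, S) = I*I*sqrt(14) (M(I, S) = (sqrt(2)*sqrt(-7))*I = (sqrt(2)*(I*sqrt(7)))*I = (I*sqrt(14))*I = I*I*sqrt(14))
36381 - M(h(-2), 154) = 36381 - I*9*sqrt(14) = 36381 - 9*I*sqrt(14)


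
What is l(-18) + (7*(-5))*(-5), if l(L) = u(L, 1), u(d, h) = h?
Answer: 176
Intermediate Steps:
l(L) = 1
l(-18) + (7*(-5))*(-5) = 1 + (7*(-5))*(-5) = 1 - 35*(-5) = 1 + 175 = 176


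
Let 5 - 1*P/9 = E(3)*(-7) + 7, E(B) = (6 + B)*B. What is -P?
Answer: -1683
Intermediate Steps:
E(B) = B*(6 + B)
P = 1683 (P = 45 - 9*((3*(6 + 3))*(-7) + 7) = 45 - 9*((3*9)*(-7) + 7) = 45 - 9*(27*(-7) + 7) = 45 - 9*(-189 + 7) = 45 - 9*(-182) = 45 + 1638 = 1683)
-P = -1*1683 = -1683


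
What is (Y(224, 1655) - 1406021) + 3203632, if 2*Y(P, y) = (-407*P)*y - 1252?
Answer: -73644535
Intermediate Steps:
Y(P, y) = -626 - 407*P*y/2 (Y(P, y) = ((-407*P)*y - 1252)/2 = (-407*P*y - 1252)/2 = (-1252 - 407*P*y)/2 = -626 - 407*P*y/2)
(Y(224, 1655) - 1406021) + 3203632 = ((-626 - 407/2*224*1655) - 1406021) + 3203632 = ((-626 - 75441520) - 1406021) + 3203632 = (-75442146 - 1406021) + 3203632 = -76848167 + 3203632 = -73644535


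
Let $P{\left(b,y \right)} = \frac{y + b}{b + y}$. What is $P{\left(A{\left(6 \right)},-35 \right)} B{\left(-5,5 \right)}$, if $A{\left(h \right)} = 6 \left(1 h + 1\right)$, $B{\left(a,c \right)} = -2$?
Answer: $-2$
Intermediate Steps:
$A{\left(h \right)} = 6 + 6 h$ ($A{\left(h \right)} = 6 \left(h + 1\right) = 6 \left(1 + h\right) = 6 + 6 h$)
$P{\left(b,y \right)} = 1$ ($P{\left(b,y \right)} = \frac{b + y}{b + y} = 1$)
$P{\left(A{\left(6 \right)},-35 \right)} B{\left(-5,5 \right)} = 1 \left(-2\right) = -2$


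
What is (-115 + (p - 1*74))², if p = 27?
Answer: 26244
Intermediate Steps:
(-115 + (p - 1*74))² = (-115 + (27 - 1*74))² = (-115 + (27 - 74))² = (-115 - 47)² = (-162)² = 26244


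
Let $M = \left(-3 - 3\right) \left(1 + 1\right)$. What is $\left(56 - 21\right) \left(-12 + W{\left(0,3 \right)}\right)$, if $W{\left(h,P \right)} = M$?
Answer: $-840$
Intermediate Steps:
$M = -12$ ($M = \left(-6\right) 2 = -12$)
$W{\left(h,P \right)} = -12$
$\left(56 - 21\right) \left(-12 + W{\left(0,3 \right)}\right) = \left(56 - 21\right) \left(-12 - 12\right) = 35 \left(-24\right) = -840$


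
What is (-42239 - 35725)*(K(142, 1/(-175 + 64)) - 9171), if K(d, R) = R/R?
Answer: 714929880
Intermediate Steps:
K(d, R) = 1
(-42239 - 35725)*(K(142, 1/(-175 + 64)) - 9171) = (-42239 - 35725)*(1 - 9171) = -77964*(-9170) = 714929880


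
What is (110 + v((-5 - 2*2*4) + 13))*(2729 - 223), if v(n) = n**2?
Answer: 436044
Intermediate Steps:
(110 + v((-5 - 2*2*4) + 13))*(2729 - 223) = (110 + ((-5 - 2*2*4) + 13)**2)*(2729 - 223) = (110 + ((-5 - 4*4) + 13)**2)*2506 = (110 + ((-5 - 16) + 13)**2)*2506 = (110 + (-21 + 13)**2)*2506 = (110 + (-8)**2)*2506 = (110 + 64)*2506 = 174*2506 = 436044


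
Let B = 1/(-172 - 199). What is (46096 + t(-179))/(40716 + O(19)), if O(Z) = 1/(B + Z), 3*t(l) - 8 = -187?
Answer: 973392232/860900217 ≈ 1.1307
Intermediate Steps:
t(l) = -179/3 (t(l) = 8/3 + (1/3)*(-187) = 8/3 - 187/3 = -179/3)
B = -1/371 (B = 1/(-371) = -1/371 ≈ -0.0026954)
O(Z) = 1/(-1/371 + Z)
(46096 + t(-179))/(40716 + O(19)) = (46096 - 179/3)/(40716 + 371/(-1 + 371*19)) = 138109/(3*(40716 + 371/(-1 + 7049))) = 138109/(3*(40716 + 371/7048)) = 138109/(3*(286966739/7048)) = (138109/3)*(7048/286966739) = 973392232/860900217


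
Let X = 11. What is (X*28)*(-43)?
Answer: -13244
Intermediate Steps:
(X*28)*(-43) = (11*28)*(-43) = 308*(-43) = -13244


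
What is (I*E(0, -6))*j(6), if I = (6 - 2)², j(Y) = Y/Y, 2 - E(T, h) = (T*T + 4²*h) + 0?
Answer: 1568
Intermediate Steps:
E(T, h) = 2 - T² - 16*h (E(T, h) = 2 - ((T*T + 4²*h) + 0) = 2 - ((T² + 16*h) + 0) = 2 - (T² + 16*h) = 2 + (-T² - 16*h) = 2 - T² - 16*h)
j(Y) = 1
I = 16 (I = 4² = 16)
(I*E(0, -6))*j(6) = (16*(2 - 1*0² - 16*(-6)))*1 = (16*(2 - 1*0 + 96))*1 = (16*(2 + 0 + 96))*1 = (16*98)*1 = 1568*1 = 1568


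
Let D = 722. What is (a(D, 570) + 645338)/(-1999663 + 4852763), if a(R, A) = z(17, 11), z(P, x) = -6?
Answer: 161333/713275 ≈ 0.22619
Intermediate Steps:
a(R, A) = -6
(a(D, 570) + 645338)/(-1999663 + 4852763) = (-6 + 645338)/(-1999663 + 4852763) = 645332/2853100 = 645332*(1/2853100) = 161333/713275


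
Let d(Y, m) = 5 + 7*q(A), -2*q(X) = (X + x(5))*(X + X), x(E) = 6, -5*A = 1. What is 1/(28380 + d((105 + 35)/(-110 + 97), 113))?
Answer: 25/709828 ≈ 3.5220e-5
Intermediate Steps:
A = -1/5 (A = -1/5*1 = -1/5 ≈ -0.20000)
q(X) = -X*(6 + X) (q(X) = -(X + 6)*(X + X)/2 = -(6 + X)*2*X/2 = -X*(6 + X))
d(Y, m) = 328/25 (d(Y, m) = 5 + 7*(-1*(-1/5)*(6 - 1/5)) = 5 + 7*(-1*(-1/5)*29/5) = 5 + 7*(29/25) = 5 + 203/25 = 328/25)
1/(28380 + d((105 + 35)/(-110 + 97), 113)) = 1/(28380 + 328/25) = 1/(709828/25) = 25/709828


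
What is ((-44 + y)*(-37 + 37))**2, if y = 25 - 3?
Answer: 0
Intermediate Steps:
y = 22
((-44 + y)*(-37 + 37))**2 = ((-44 + 22)*(-37 + 37))**2 = (-22*0)**2 = 0**2 = 0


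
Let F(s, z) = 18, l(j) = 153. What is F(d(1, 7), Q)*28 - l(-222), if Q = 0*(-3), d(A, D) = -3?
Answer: 351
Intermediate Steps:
Q = 0
F(d(1, 7), Q)*28 - l(-222) = 18*28 - 1*153 = 504 - 153 = 351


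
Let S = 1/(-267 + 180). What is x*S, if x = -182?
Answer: 182/87 ≈ 2.0920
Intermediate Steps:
S = -1/87 (S = 1/(-87) = -1/87 ≈ -0.011494)
x*S = -182*(-1/87) = 182/87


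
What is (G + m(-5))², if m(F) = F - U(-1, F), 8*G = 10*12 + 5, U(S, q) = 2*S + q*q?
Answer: 9801/64 ≈ 153.14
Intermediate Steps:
U(S, q) = q² + 2*S (U(S, q) = 2*S + q² = q² + 2*S)
G = 125/8 (G = (10*12 + 5)/8 = (120 + 5)/8 = (⅛)*125 = 125/8 ≈ 15.625)
m(F) = 2 + F - F² (m(F) = F - (F² + 2*(-1)) = F - (F² - 2) = F - (-2 + F²) = F + (2 - F²) = 2 + F - F²)
(G + m(-5))² = (125/8 + (2 - 5 - 1*(-5)²))² = (125/8 + (2 - 5 - 1*25))² = (125/8 + (2 - 5 - 25))² = (125/8 - 28)² = (-99/8)² = 9801/64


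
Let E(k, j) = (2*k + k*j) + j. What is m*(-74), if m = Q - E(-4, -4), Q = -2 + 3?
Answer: 222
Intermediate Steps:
Q = 1
E(k, j) = j + 2*k + j*k (E(k, j) = (2*k + j*k) + j = j + 2*k + j*k)
m = -3 (m = 1 - (-4 + 2*(-4) - 4*(-4)) = 1 - (-4 - 8 + 16) = 1 - 1*4 = 1 - 4 = -3)
m*(-74) = -3*(-74) = 222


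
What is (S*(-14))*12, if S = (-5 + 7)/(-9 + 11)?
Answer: -168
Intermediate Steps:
S = 1 (S = 2/2 = 2*(½) = 1)
(S*(-14))*12 = (1*(-14))*12 = -14*12 = -168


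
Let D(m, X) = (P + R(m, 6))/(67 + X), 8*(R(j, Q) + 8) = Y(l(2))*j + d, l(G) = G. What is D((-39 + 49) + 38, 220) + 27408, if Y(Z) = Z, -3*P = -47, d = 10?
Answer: 94393403/3444 ≈ 27408.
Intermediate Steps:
P = 47/3 (P = -1/3*(-47) = 47/3 ≈ 15.667)
R(j, Q) = -27/4 + j/4 (R(j, Q) = -8 + (2*j + 10)/8 = -8 + (10 + 2*j)/8 = -8 + (5/4 + j/4) = -27/4 + j/4)
D(m, X) = (107/12 + m/4)/(67 + X) (D(m, X) = (47/3 + (-27/4 + m/4))/(67 + X) = (107/12 + m/4)/(67 + X))
D((-39 + 49) + 38, 220) + 27408 = (107 + 3*((-39 + 49) + 38))/(12*(67 + 220)) + 27408 = (1/12)*(107 + 3*(10 + 38))/287 + 27408 = (1/12)*(1/287)*(107 + 3*48) + 27408 = (1/12)*(1/287)*(107 + 144) + 27408 = (1/12)*(1/287)*251 + 27408 = 251/3444 + 27408 = 94393403/3444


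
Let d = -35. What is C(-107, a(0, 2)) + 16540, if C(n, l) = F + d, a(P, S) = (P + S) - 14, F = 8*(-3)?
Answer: 16481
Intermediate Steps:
F = -24
a(P, S) = -14 + P + S
C(n, l) = -59 (C(n, l) = -24 - 35 = -59)
C(-107, a(0, 2)) + 16540 = -59 + 16540 = 16481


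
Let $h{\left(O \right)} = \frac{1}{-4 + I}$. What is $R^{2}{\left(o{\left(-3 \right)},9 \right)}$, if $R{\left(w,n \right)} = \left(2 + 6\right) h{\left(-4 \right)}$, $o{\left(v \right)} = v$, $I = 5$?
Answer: $64$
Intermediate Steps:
$h{\left(O \right)} = 1$ ($h{\left(O \right)} = \frac{1}{-4 + 5} = 1^{-1} = 1$)
$R{\left(w,n \right)} = 8$ ($R{\left(w,n \right)} = \left(2 + 6\right) 1 = 8 \cdot 1 = 8$)
$R^{2}{\left(o{\left(-3 \right)},9 \right)} = 8^{2} = 64$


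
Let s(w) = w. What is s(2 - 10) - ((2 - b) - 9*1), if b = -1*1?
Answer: -2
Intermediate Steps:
b = -1
s(2 - 10) - ((2 - b) - 9*1) = (2 - 10) - ((2 - 1*(-1)) - 9*1) = -8 - ((2 + 1) - 9) = -8 - (3 - 9) = -8 - 1*(-6) = -8 + 6 = -2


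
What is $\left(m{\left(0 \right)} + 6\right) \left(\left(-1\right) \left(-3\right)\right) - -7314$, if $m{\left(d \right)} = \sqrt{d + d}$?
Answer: $7332$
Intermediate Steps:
$m{\left(d \right)} = \sqrt{2} \sqrt{d}$ ($m{\left(d \right)} = \sqrt{2 d} = \sqrt{2} \sqrt{d}$)
$\left(m{\left(0 \right)} + 6\right) \left(\left(-1\right) \left(-3\right)\right) - -7314 = \left(\sqrt{2} \sqrt{0} + 6\right) \left(\left(-1\right) \left(-3\right)\right) - -7314 = \left(\sqrt{2} \cdot 0 + 6\right) 3 + 7314 = \left(0 + 6\right) 3 + 7314 = 6 \cdot 3 + 7314 = 18 + 7314 = 7332$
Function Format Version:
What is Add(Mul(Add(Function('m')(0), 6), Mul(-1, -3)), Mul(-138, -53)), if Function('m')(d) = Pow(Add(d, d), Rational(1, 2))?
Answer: 7332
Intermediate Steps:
Function('m')(d) = Mul(Pow(2, Rational(1, 2)), Pow(d, Rational(1, 2))) (Function('m')(d) = Pow(Mul(2, d), Rational(1, 2)) = Mul(Pow(2, Rational(1, 2)), Pow(d, Rational(1, 2))))
Add(Mul(Add(Function('m')(0), 6), Mul(-1, -3)), Mul(-138, -53)) = Add(Mul(Add(Mul(Pow(2, Rational(1, 2)), Pow(0, Rational(1, 2))), 6), Mul(-1, -3)), Mul(-138, -53)) = Add(Mul(Add(Mul(Pow(2, Rational(1, 2)), 0), 6), 3), 7314) = Add(Mul(Add(0, 6), 3), 7314) = Add(Mul(6, 3), 7314) = Add(18, 7314) = 7332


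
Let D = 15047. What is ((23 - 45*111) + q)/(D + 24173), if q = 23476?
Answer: 4626/9805 ≈ 0.47180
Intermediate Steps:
((23 - 45*111) + q)/(D + 24173) = ((23 - 45*111) + 23476)/(15047 + 24173) = ((23 - 4995) + 23476)/39220 = (-4972 + 23476)*(1/39220) = 18504*(1/39220) = 4626/9805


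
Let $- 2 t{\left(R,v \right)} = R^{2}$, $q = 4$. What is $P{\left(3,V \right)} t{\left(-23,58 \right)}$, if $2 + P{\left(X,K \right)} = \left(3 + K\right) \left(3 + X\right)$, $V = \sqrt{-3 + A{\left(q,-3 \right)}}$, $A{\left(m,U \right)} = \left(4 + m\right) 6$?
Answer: $-4232 - 4761 \sqrt{5} \approx -14878.0$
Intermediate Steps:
$t{\left(R,v \right)} = - \frac{R^{2}}{2}$
$A{\left(m,U \right)} = 24 + 6 m$
$V = 3 \sqrt{5}$ ($V = \sqrt{-3 + \left(24 + 6 \cdot 4\right)} = \sqrt{-3 + \left(24 + 24\right)} = \sqrt{-3 + 48} = \sqrt{45} = 3 \sqrt{5} \approx 6.7082$)
$P{\left(X,K \right)} = -2 + \left(3 + K\right) \left(3 + X\right)$
$P{\left(3,V \right)} t{\left(-23,58 \right)} = \left(7 + 3 \cdot 3 \sqrt{5} + 3 \cdot 3 + 3 \sqrt{5} \cdot 3\right) \left(- \frac{\left(-23\right)^{2}}{2}\right) = \left(7 + 9 \sqrt{5} + 9 + 9 \sqrt{5}\right) \left(\left(- \frac{1}{2}\right) 529\right) = \left(16 + 18 \sqrt{5}\right) \left(- \frac{529}{2}\right) = -4232 - 4761 \sqrt{5}$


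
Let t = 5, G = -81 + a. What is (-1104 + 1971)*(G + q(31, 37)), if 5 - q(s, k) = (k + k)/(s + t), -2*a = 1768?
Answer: -5004613/6 ≈ -8.3410e+5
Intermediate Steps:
a = -884 (a = -1/2*1768 = -884)
G = -965 (G = -81 - 884 = -965)
q(s, k) = 5 - 2*k/(5 + s) (q(s, k) = 5 - (k + k)/(s + 5) = 5 - 2*k/(5 + s))
(-1104 + 1971)*(G + q(31, 37)) = (-1104 + 1971)*(-965 + (25 - 2*37 + 5*31)/(5 + 31)) = 867*(-965 + (25 - 74 + 155)/36) = 867*(-965 + (1/36)*106) = 867*(-965 + 53/18) = 867*(-17317/18) = -5004613/6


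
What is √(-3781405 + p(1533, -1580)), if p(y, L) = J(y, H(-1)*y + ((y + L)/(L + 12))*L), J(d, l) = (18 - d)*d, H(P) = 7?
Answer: 10*I*√61039 ≈ 2470.6*I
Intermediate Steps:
J(d, l) = d*(18 - d)
p(y, L) = y*(18 - y)
√(-3781405 + p(1533, -1580)) = √(-3781405 + 1533*(18 - 1*1533)) = √(-3781405 + 1533*(18 - 1533)) = √(-3781405 + 1533*(-1515)) = √(-3781405 - 2322495) = √(-6103900) = 10*I*√61039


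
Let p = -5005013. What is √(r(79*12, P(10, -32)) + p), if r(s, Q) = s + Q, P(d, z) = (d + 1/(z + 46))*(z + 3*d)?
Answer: 2*I*√61300043/7 ≈ 2237.0*I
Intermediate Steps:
P(d, z) = (d + 1/(46 + z))*(z + 3*d)
r(s, Q) = Q + s
√(r(79*12, P(10, -32)) + p) = √(((-32 + 3*10 + 138*10² + 10*(-32)² + 3*(-32)*10² + 46*10*(-32))/(46 - 32) + 79*12) - 5005013) = √(((-32 + 30 + 138*100 + 10*1024 + 3*(-32)*100 - 14720)/14 + 948) - 5005013) = √(((-32 + 30 + 13800 + 10240 - 9600 - 14720)/14 + 948) - 5005013) = √(((1/14)*(-282) + 948) - 5005013) = √((-141/7 + 948) - 5005013) = √(6495/7 - 5005013) = √(-35028596/7) = 2*I*√61300043/7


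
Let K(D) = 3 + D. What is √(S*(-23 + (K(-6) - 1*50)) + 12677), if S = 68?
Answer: √7509 ≈ 86.655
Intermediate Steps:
√(S*(-23 + (K(-6) - 1*50)) + 12677) = √(68*(-23 + ((3 - 6) - 1*50)) + 12677) = √(68*(-23 + (-3 - 50)) + 12677) = √(68*(-23 - 53) + 12677) = √(68*(-76) + 12677) = √(-5168 + 12677) = √7509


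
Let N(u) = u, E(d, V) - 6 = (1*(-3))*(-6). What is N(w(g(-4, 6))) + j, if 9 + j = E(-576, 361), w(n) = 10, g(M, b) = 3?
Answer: 25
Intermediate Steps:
E(d, V) = 24 (E(d, V) = 6 + (1*(-3))*(-6) = 6 - 3*(-6) = 6 + 18 = 24)
j = 15 (j = -9 + 24 = 15)
N(w(g(-4, 6))) + j = 10 + 15 = 25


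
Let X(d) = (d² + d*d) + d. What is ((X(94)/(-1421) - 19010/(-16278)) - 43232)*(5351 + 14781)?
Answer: -205482643629236/236031 ≈ -8.7058e+8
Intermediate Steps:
X(d) = d + 2*d² (X(d) = (d² + d²) + d = 2*d² + d = d + 2*d²)
((X(94)/(-1421) - 19010/(-16278)) - 43232)*(5351 + 14781) = (((94*(1 + 2*94))/(-1421) - 19010/(-16278)) - 43232)*(5351 + 14781) = (((94*(1 + 188))*(-1/1421) - 19010*(-1/16278)) - 43232)*20132 = (((94*189)*(-1/1421) + 9505/8139) - 43232)*20132 = ((17766*(-1/1421) + 9505/8139) - 43232)*20132 = ((-2538/203 + 9505/8139) - 43232)*20132 = (-18727267/1652217 - 43232)*20132 = -71447372611/1652217*20132 = -205482643629236/236031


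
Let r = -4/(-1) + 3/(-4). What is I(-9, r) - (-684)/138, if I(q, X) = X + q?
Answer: -73/92 ≈ -0.79348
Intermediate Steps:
r = 13/4 (r = -4*(-1) + 3*(-¼) = 4 - ¾ = 13/4 ≈ 3.2500)
I(-9, r) - (-684)/138 = (13/4 - 9) - (-684)/138 = -23/4 - (-684)/138 = -23/4 - 12*(-19/46) = -23/4 + 114/23 = -73/92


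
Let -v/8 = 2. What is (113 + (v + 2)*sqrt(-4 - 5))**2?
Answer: 11005 - 9492*I ≈ 11005.0 - 9492.0*I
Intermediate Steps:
v = -16 (v = -8*2 = -16)
(113 + (v + 2)*sqrt(-4 - 5))**2 = (113 + (-16 + 2)*sqrt(-4 - 5))**2 = (113 - 42*I)**2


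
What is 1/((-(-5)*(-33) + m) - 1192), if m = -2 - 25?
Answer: -1/1384 ≈ -0.00072254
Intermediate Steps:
m = -27
1/((-(-5)*(-33) + m) - 1192) = 1/((-(-5)*(-33) - 27) - 1192) = 1/((-5*33 - 27) - 1192) = 1/((-165 - 27) - 1192) = 1/(-192 - 1192) = 1/(-1384) = -1/1384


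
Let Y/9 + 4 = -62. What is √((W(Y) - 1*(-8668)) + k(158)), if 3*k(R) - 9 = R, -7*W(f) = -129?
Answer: 4*√240954/21 ≈ 93.499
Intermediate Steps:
Y = -594 (Y = -36 + 9*(-62) = -36 - 558 = -594)
W(f) = 129/7 (W(f) = -⅐*(-129) = 129/7)
k(R) = 3 + R/3
√((W(Y) - 1*(-8668)) + k(158)) = √((129/7 - 1*(-8668)) + (3 + (⅓)*158)) = √((129/7 + 8668) + (3 + 158/3)) = √(60805/7 + 167/3) = √(183584/21) = 4*√240954/21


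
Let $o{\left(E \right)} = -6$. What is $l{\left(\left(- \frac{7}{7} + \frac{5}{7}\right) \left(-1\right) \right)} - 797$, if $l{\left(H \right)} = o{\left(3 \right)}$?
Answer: $-803$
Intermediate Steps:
$l{\left(H \right)} = -6$
$l{\left(\left(- \frac{7}{7} + \frac{5}{7}\right) \left(-1\right) \right)} - 797 = -6 - 797 = -803$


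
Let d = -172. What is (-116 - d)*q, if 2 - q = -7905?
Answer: 442792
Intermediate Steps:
q = 7907 (q = 2 - 1*(-7905) = 2 + 7905 = 7907)
(-116 - d)*q = (-116 - 1*(-172))*7907 = (-116 + 172)*7907 = 56*7907 = 442792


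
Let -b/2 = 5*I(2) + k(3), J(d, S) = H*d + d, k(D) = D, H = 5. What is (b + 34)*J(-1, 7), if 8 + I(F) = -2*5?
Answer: -1248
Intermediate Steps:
I(F) = -18 (I(F) = -8 - 2*5 = -8 - 10 = -18)
J(d, S) = 6*d (J(d, S) = 5*d + d = 6*d)
b = 174 (b = -2*(5*(-18) + 3) = -2*(-90 + 3) = -2*(-87) = 174)
(b + 34)*J(-1, 7) = (174 + 34)*(6*(-1)) = 208*(-6) = -1248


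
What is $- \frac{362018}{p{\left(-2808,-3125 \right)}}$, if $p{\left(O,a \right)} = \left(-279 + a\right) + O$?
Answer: $\frac{181009}{3106} \approx 58.277$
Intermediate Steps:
$p{\left(O,a \right)} = -279 + O + a$
$- \frac{362018}{p{\left(-2808,-3125 \right)}} = - \frac{362018}{-279 - 2808 - 3125} = - \frac{362018}{-6212} = \left(-362018\right) \left(- \frac{1}{6212}\right) = \frac{181009}{3106}$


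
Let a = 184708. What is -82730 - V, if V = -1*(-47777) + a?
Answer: -315215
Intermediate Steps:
V = 232485 (V = -1*(-47777) + 184708 = 47777 + 184708 = 232485)
-82730 - V = -82730 - 1*232485 = -82730 - 232485 = -315215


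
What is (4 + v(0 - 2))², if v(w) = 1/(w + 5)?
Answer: 169/9 ≈ 18.778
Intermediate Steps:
v(w) = 1/(5 + w)
(4 + v(0 - 2))² = (4 + 1/(5 + (0 - 2)))² = (4 + 1/(5 - 2))² = (4 + 1/3)² = (4 + ⅓)² = (13/3)² = 169/9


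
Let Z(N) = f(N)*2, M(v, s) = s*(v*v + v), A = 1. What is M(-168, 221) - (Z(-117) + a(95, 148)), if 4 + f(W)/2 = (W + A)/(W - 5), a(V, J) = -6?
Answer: 378224046/61 ≈ 6.2004e+6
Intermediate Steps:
M(v, s) = s*(v + v²) (M(v, s) = s*(v² + v) = s*(v + v²))
f(W) = -8 + 2*(1 + W)/(-5 + W) (f(W) = -8 + 2*((W + 1)/(W - 5)) = -8 + 2*((1 + W)/(-5 + W)) = -8 + 2*(1 + W)/(-5 + W))
Z(N) = 12*(7 - N)/(-5 + N) (Z(N) = (6*(7 - N)/(-5 + N))*2 = 12*(7 - N)/(-5 + N))
M(-168, 221) - (Z(-117) + a(95, 148)) = 221*(-168)*(1 - 168) - (12*(7 - 1*(-117))/(-5 - 117) - 6) = 221*(-168)*(-167) - (12*(7 + 117)/(-122) - 6) = 6200376 - (12*(-1/122)*124 - 6) = 6200376 - (-744/61 - 6) = 6200376 - 1*(-1110/61) = 6200376 + 1110/61 = 378224046/61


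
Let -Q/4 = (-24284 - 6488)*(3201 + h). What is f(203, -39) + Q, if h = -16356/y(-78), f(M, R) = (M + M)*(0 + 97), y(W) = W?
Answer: 5458110798/13 ≈ 4.1985e+8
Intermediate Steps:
f(M, R) = 194*M (f(M, R) = (2*M)*97 = 194*M)
h = 2726/13 (h = -16356/(-78) = -16356*(-1/78) = 2726/13 ≈ 209.69)
Q = 5457598832/13 (Q = -4*(-24284 - 6488)*(3201 + 2726/13) = -(-123088)*44339/13 = -4*(-1364399708/13) = 5457598832/13 ≈ 4.1982e+8)
f(203, -39) + Q = 194*203 + 5457598832/13 = 39382 + 5457598832/13 = 5458110798/13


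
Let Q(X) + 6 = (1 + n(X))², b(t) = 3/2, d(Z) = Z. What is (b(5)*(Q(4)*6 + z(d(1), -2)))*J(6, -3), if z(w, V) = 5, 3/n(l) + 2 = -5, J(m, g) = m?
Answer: -12807/49 ≈ -261.37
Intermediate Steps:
n(l) = -3/7 (n(l) = 3/(-2 - 5) = 3/(-7) = 3*(-⅐) = -3/7)
b(t) = 3/2 (b(t) = 3*(½) = 3/2)
Q(X) = -278/49 (Q(X) = -6 + (1 - 3/7)² = -6 + (4/7)² = -6 + 16/49 = -278/49)
(b(5)*(Q(4)*6 + z(d(1), -2)))*J(6, -3) = (3*(-278/49*6 + 5)/2)*6 = (3*(-1668/49 + 5)/2)*6 = ((3/2)*(-1423/49))*6 = -4269/98*6 = -12807/49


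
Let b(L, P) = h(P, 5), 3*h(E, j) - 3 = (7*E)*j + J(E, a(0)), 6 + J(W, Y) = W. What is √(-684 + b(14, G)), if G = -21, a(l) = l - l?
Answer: I*√937 ≈ 30.61*I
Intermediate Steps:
a(l) = 0
J(W, Y) = -6 + W
h(E, j) = -1 + E/3 + 7*E*j/3 (h(E, j) = 1 + ((7*E)*j + (-6 + E))/3 = 1 + (7*E*j + (-6 + E))/3 = 1 + (-6 + E + 7*E*j)/3 = 1 + (-2 + E/3 + 7*E*j/3) = -1 + E/3 + 7*E*j/3)
b(L, P) = -1 + 12*P (b(L, P) = -1 + P/3 + (7/3)*P*5 = -1 + P/3 + 35*P/3 = -1 + 12*P)
√(-684 + b(14, G)) = √(-684 + (-1 + 12*(-21))) = √(-684 + (-1 - 252)) = √(-684 - 253) = √(-937) = I*√937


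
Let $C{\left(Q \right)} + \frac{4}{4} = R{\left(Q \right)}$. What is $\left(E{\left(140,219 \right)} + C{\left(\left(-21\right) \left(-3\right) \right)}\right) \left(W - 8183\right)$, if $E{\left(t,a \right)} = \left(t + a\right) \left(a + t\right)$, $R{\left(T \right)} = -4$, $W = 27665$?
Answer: $2510762232$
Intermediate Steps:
$C{\left(Q \right)} = -5$ ($C{\left(Q \right)} = -1 - 4 = -5$)
$E{\left(t,a \right)} = \left(a + t\right)^{2}$ ($E{\left(t,a \right)} = \left(a + t\right) \left(a + t\right) = \left(a + t\right)^{2}$)
$\left(E{\left(140,219 \right)} + C{\left(\left(-21\right) \left(-3\right) \right)}\right) \left(W - 8183\right) = \left(\left(219 + 140\right)^{2} - 5\right) \left(27665 - 8183\right) = \left(359^{2} - 5\right) 19482 = \left(128881 - 5\right) 19482 = 128876 \cdot 19482 = 2510762232$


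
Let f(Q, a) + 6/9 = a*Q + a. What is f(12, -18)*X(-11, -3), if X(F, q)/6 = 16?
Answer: -22528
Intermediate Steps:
f(Q, a) = -⅔ + a + Q*a (f(Q, a) = -⅔ + (a*Q + a) = -⅔ + (Q*a + a) = -⅔ + (a + Q*a) = -⅔ + a + Q*a)
X(F, q) = 96 (X(F, q) = 6*16 = 96)
f(12, -18)*X(-11, -3) = (-⅔ - 18 + 12*(-18))*96 = (-⅔ - 18 - 216)*96 = -704/3*96 = -22528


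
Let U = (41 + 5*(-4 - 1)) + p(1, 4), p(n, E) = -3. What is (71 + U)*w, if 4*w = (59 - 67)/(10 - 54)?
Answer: 42/11 ≈ 3.8182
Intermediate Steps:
w = 1/22 (w = ((59 - 67)/(10 - 54))/4 = (-8/(-44))/4 = (-8*(-1/44))/4 = (1/4)*(2/11) = 1/22 ≈ 0.045455)
U = 13 (U = (41 + 5*(-4 - 1)) - 3 = (41 + 5*(-5)) - 3 = (41 - 25) - 3 = 16 - 3 = 13)
(71 + U)*w = (71 + 13)*(1/22) = 84*(1/22) = 42/11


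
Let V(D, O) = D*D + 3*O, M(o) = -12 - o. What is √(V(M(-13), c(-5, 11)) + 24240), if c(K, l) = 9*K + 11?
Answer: √24139 ≈ 155.37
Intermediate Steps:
c(K, l) = 11 + 9*K
V(D, O) = D² + 3*O
√(V(M(-13), c(-5, 11)) + 24240) = √(((-12 - 1*(-13))² + 3*(11 + 9*(-5))) + 24240) = √(((-12 + 13)² + 3*(11 - 45)) + 24240) = √((1² + 3*(-34)) + 24240) = √((1 - 102) + 24240) = √(-101 + 24240) = √24139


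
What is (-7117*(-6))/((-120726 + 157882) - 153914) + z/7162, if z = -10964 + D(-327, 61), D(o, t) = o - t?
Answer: -407817135/209055199 ≈ -1.9508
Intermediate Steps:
z = -11352 (z = -10964 + (-327 - 1*61) = -10964 + (-327 - 61) = -10964 - 388 = -11352)
(-7117*(-6))/((-120726 + 157882) - 153914) + z/7162 = (-7117*(-6))/((-120726 + 157882) - 153914) - 11352/7162 = 42702/(37156 - 153914) - 11352*1/7162 = 42702/(-116758) - 5676/3581 = 42702*(-1/116758) - 5676/3581 = -21351/58379 - 5676/3581 = -407817135/209055199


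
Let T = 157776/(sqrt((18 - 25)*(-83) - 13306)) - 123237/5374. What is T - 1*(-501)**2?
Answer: -1349002611/5374 - 157776*I*sqrt(509)/2545 ≈ -2.5102e+5 - 1398.7*I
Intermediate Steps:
T = -123237/5374 - 157776*I*sqrt(509)/2545 (T = 157776/(sqrt(-7*(-83) - 13306)) - 123237*1/5374 = 157776/(sqrt(581 - 13306)) - 123237/5374 = 157776/(sqrt(-12725)) - 123237/5374 = 157776/((5*I*sqrt(509))) - 123237/5374 = 157776*(-I*sqrt(509)/2545) - 123237/5374 = -157776*I*sqrt(509)/2545 - 123237/5374 = -123237/5374 - 157776*I*sqrt(509)/2545 ≈ -22.932 - 1398.7*I)
T - 1*(-501)**2 = (-123237/5374 - 157776*I*sqrt(509)/2545) - 1*(-501)**2 = (-123237/5374 - 157776*I*sqrt(509)/2545) - 1*251001 = (-123237/5374 - 157776*I*sqrt(509)/2545) - 251001 = -1349002611/5374 - 157776*I*sqrt(509)/2545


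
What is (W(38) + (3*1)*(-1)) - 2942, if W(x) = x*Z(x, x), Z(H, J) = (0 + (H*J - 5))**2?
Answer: 78684453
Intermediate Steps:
Z(H, J) = (-5 + H*J)**2 (Z(H, J) = (0 + (-5 + H*J))**2 = (-5 + H*J)**2)
W(x) = x*(-5 + x**2)**2 (W(x) = x*(-5 + x*x)**2 = x*(-5 + x**2)**2)
(W(38) + (3*1)*(-1)) - 2942 = (38*(-5 + 38**2)**2 + (3*1)*(-1)) - 2942 = (38*(-5 + 1444)**2 + 3*(-1)) - 2942 = (38*1439**2 - 3) - 2942 = (38*2070721 - 3) - 2942 = (78687398 - 3) - 2942 = 78687395 - 2942 = 78684453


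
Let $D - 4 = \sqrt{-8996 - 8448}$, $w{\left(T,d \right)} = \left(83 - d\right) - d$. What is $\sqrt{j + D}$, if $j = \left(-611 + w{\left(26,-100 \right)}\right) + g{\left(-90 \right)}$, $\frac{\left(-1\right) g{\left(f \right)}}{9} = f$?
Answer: $\sqrt{486 + 14 i \sqrt{89}} \approx 22.244 + 2.9687 i$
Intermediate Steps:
$g{\left(f \right)} = - 9 f$
$w{\left(T,d \right)} = 83 - 2 d$
$j = 482$ ($j = \left(-611 + \left(83 - -200\right)\right) - -810 = \left(-611 + \left(83 + 200\right)\right) + 810 = \left(-611 + 283\right) + 810 = -328 + 810 = 482$)
$D = 4 + 14 i \sqrt{89}$ ($D = 4 + \sqrt{-8996 - 8448} = 4 + \sqrt{-17444} = 4 + 14 i \sqrt{89} \approx 4.0 + 132.08 i$)
$\sqrt{j + D} = \sqrt{482 + \left(4 + 14 i \sqrt{89}\right)} = \sqrt{486 + 14 i \sqrt{89}}$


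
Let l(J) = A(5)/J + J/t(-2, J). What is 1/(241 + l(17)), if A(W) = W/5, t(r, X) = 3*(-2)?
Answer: 102/24299 ≈ 0.0041977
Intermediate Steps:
t(r, X) = -6
A(W) = W/5 (A(W) = W*(⅕) = W/5)
l(J) = 1/J - J/6 (l(J) = ((⅕)*5)/J + J/(-6) = 1/J + J*(-⅙) = 1/J - J/6)
1/(241 + l(17)) = 1/(241 + (1/17 - ⅙*17)) = 1/(241 + (1/17 - 17/6)) = 1/(241 - 283/102) = 1/(24299/102) = 102/24299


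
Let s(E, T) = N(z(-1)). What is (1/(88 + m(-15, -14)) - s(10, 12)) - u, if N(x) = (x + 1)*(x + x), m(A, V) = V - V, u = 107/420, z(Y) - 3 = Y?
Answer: -113129/9240 ≈ -12.243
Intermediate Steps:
z(Y) = 3 + Y
u = 107/420 (u = 107*(1/420) = 107/420 ≈ 0.25476)
m(A, V) = 0
N(x) = 2*x*(1 + x) (N(x) = (1 + x)*(2*x) = 2*x*(1 + x))
s(E, T) = 12 (s(E, T) = 2*(3 - 1)*(1 + (3 - 1)) = 2*2*(1 + 2) = 2*2*3 = 12)
(1/(88 + m(-15, -14)) - s(10, 12)) - u = (1/(88 + 0) - 1*12) - 1*107/420 = (1/88 - 12) - 107/420 = -1055/88 - 107/420 = -113129/9240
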